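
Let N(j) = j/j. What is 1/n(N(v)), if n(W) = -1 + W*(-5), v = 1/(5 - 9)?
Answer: -1/6 ≈ -0.16667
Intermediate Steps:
v = -1/4 (v = 1/(-4) = -1/4 ≈ -0.25000)
N(j) = 1
n(W) = -1 - 5*W
1/n(N(v)) = 1/(-1 - 5*1) = 1/(-1 - 5) = 1/(-6) = -1/6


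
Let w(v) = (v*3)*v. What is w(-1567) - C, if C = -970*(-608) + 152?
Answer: 6776555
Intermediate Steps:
w(v) = 3*v**2 (w(v) = (3*v)*v = 3*v**2)
C = 589912 (C = 589760 + 152 = 589912)
w(-1567) - C = 3*(-1567)**2 - 1*589912 = 3*2455489 - 589912 = 7366467 - 589912 = 6776555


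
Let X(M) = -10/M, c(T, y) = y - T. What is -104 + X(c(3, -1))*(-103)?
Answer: -723/2 ≈ -361.50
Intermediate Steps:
-104 + X(c(3, -1))*(-103) = -104 - 10/(-1 - 1*3)*(-103) = -104 - 10/(-1 - 3)*(-103) = -104 - 10/(-4)*(-103) = -104 - 10*(-¼)*(-103) = -104 + (5/2)*(-103) = -104 - 515/2 = -723/2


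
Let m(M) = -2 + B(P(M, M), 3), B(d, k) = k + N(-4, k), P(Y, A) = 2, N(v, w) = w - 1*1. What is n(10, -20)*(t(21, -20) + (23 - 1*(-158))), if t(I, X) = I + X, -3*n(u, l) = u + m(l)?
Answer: -2366/3 ≈ -788.67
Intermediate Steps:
N(v, w) = -1 + w (N(v, w) = w - 1 = -1 + w)
B(d, k) = -1 + 2*k (B(d, k) = k + (-1 + k) = -1 + 2*k)
m(M) = 3 (m(M) = -2 + (-1 + 2*3) = -2 + (-1 + 6) = -2 + 5 = 3)
n(u, l) = -1 - u/3 (n(u, l) = -(u + 3)/3 = -(3 + u)/3 = -1 - u/3)
n(10, -20)*(t(21, -20) + (23 - 1*(-158))) = (-1 - ⅓*10)*((21 - 20) + (23 - 1*(-158))) = (-1 - 10/3)*(1 + (23 + 158)) = -13*(1 + 181)/3 = -13/3*182 = -2366/3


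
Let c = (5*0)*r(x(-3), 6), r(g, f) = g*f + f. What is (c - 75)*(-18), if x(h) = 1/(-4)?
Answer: 1350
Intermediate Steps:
x(h) = -¼
r(g, f) = f + f*g (r(g, f) = f*g + f = f + f*g)
c = 0 (c = (5*0)*(6*(1 - ¼)) = 0*(6*(¾)) = 0*(9/2) = 0)
(c - 75)*(-18) = (0 - 75)*(-18) = -75*(-18) = 1350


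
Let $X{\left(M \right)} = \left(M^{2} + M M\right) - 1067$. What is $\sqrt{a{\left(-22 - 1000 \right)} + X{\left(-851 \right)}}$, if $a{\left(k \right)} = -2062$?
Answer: $\sqrt{1445273} \approx 1202.2$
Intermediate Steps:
$X{\left(M \right)} = -1067 + 2 M^{2}$ ($X{\left(M \right)} = \left(M^{2} + M^{2}\right) - 1067 = 2 M^{2} - 1067 = -1067 + 2 M^{2}$)
$\sqrt{a{\left(-22 - 1000 \right)} + X{\left(-851 \right)}} = \sqrt{-2062 - \left(1067 - 2 \left(-851\right)^{2}\right)} = \sqrt{-2062 + \left(-1067 + 2 \cdot 724201\right)} = \sqrt{-2062 + \left(-1067 + 1448402\right)} = \sqrt{-2062 + 1447335} = \sqrt{1445273}$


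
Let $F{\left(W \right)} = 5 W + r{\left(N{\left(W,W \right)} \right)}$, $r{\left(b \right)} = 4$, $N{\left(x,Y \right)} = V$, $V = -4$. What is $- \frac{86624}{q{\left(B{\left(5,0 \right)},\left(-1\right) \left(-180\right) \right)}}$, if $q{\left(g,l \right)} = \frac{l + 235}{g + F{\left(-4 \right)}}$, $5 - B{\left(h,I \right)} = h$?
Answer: $\frac{1385984}{415} \approx 3339.7$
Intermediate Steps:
$N{\left(x,Y \right)} = -4$
$B{\left(h,I \right)} = 5 - h$
$F{\left(W \right)} = 4 + 5 W$ ($F{\left(W \right)} = 5 W + 4 = 4 + 5 W$)
$q{\left(g,l \right)} = \frac{235 + l}{-16 + g}$ ($q{\left(g,l \right)} = \frac{l + 235}{g + \left(4 + 5 \left(-4\right)\right)} = \frac{235 + l}{g + \left(4 - 20\right)} = \frac{235 + l}{g - 16} = \frac{235 + l}{-16 + g}$)
$- \frac{86624}{q{\left(B{\left(5,0 \right)},\left(-1\right) \left(-180\right) \right)}} = - \frac{86624}{\frac{1}{-16 + \left(5 - 5\right)} \left(235 - -180\right)} = - \frac{86624}{\frac{1}{-16 + \left(5 - 5\right)} \left(235 + 180\right)} = - \frac{86624}{\frac{1}{-16 + 0} \cdot 415} = - \frac{86624}{\frac{1}{-16} \cdot 415} = - \frac{86624}{\left(- \frac{1}{16}\right) 415} = - \frac{86624}{- \frac{415}{16}} = \left(-86624\right) \left(- \frac{16}{415}\right) = \frac{1385984}{415}$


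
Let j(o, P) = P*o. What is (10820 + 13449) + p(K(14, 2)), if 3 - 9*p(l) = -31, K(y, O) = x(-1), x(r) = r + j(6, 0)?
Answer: 218455/9 ≈ 24273.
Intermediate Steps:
x(r) = r (x(r) = r + 0*6 = r + 0 = r)
K(y, O) = -1
p(l) = 34/9 (p(l) = ⅓ - ⅑*(-31) = ⅓ + 31/9 = 34/9)
(10820 + 13449) + p(K(14, 2)) = (10820 + 13449) + 34/9 = 24269 + 34/9 = 218455/9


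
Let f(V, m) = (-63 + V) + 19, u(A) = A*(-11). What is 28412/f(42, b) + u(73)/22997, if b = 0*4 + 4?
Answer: -326696185/22997 ≈ -14206.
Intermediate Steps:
b = 4 (b = 0 + 4 = 4)
u(A) = -11*A
f(V, m) = -44 + V
28412/f(42, b) + u(73)/22997 = 28412/(-44 + 42) - 11*73/22997 = 28412/(-2) - 803*1/22997 = 28412*(-½) - 803/22997 = -14206 - 803/22997 = -326696185/22997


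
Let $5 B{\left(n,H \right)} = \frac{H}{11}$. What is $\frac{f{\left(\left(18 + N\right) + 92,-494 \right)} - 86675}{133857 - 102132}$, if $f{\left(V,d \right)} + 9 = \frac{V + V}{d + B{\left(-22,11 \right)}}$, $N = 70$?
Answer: $- \frac{71341532}{26109675} \approx -2.7324$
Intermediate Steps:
$B{\left(n,H \right)} = \frac{H}{55}$ ($B{\left(n,H \right)} = \frac{H \frac{1}{11}}{5} = \frac{\frac{1}{11} H}{5} = \frac{H}{55}$)
$f{\left(V,d \right)} = -9 + \frac{2 V}{\frac{1}{5} + d}$ ($f{\left(V,d \right)} = -9 + \frac{V + V}{d + \frac{1}{55} \cdot 11} = -9 + \frac{2 V}{d + \frac{1}{5}} = -9 + \frac{2 V}{\frac{1}{5} + d}$)
$\frac{f{\left(\left(18 + N\right) + 92,-494 \right)} - 86675}{133857 - 102132} = \frac{\frac{-9 - -22230 + 10 \left(\left(18 + 70\right) + 92\right)}{1 + 5 \left(-494\right)} - 86675}{133857 - 102132} = \frac{\frac{-9 + 22230 + 10 \left(88 + 92\right)}{1 - 2470} - 86675}{31725} = \left(\frac{-9 + 22230 + 10 \cdot 180}{-2469} - 86675\right) \frac{1}{31725} = \left(- \frac{-9 + 22230 + 1800}{2469} - 86675\right) \frac{1}{31725} = \left(\left(- \frac{1}{2469}\right) 24021 - 86675\right) \frac{1}{31725} = \left(- \frac{8007}{823} - 86675\right) \frac{1}{31725} = \left(- \frac{71341532}{823}\right) \frac{1}{31725} = - \frac{71341532}{26109675}$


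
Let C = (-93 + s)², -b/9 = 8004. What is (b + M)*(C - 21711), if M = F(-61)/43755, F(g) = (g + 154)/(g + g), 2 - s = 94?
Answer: -802014109325207/889685 ≈ -9.0146e+8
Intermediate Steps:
s = -92 (s = 2 - 1*94 = 2 - 94 = -92)
b = -72036 (b = -9*8004 = -72036)
F(g) = (154 + g)/(2*g) (F(g) = (154 + g)/((2*g)) = (154 + g)*(1/(2*g)) = (154 + g)/(2*g))
C = 34225 (C = (-93 - 92)² = (-185)² = 34225)
M = -31/1779370 (M = ((½)*(154 - 61)/(-61))/43755 = ((½)*(-1/61)*93)*(1/43755) = -93/122*1/43755 = -31/1779370 ≈ -1.7422e-5)
(b + M)*(C - 21711) = (-72036 - 31/1779370)*(34225 - 21711) = -128178697351/1779370*12514 = -802014109325207/889685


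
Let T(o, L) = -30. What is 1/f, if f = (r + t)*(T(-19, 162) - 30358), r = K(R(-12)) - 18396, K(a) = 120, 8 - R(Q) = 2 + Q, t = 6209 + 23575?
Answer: -1/349705104 ≈ -2.8596e-9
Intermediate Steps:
t = 29784
R(Q) = 6 - Q (R(Q) = 8 - (2 + Q) = 8 + (-2 - Q) = 6 - Q)
r = -18276 (r = 120 - 18396 = -18276)
f = -349705104 (f = (-18276 + 29784)*(-30 - 30358) = 11508*(-30388) = -349705104)
1/f = 1/(-349705104) = -1/349705104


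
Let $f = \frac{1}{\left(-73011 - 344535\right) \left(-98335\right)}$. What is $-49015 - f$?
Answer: $- \frac{2012525800378651}{41059385910} \approx -49015.0$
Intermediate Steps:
$f = \frac{1}{41059385910}$ ($f = \frac{1}{-417546} \left(- \frac{1}{98335}\right) = \left(- \frac{1}{417546}\right) \left(- \frac{1}{98335}\right) = \frac{1}{41059385910} \approx 2.4355 \cdot 10^{-11}$)
$-49015 - f = -49015 - \frac{1}{41059385910} = - \frac{2012525800378651}{41059385910}$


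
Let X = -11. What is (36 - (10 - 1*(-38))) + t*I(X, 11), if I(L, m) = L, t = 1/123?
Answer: -1487/123 ≈ -12.089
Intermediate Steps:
t = 1/123 ≈ 0.0081301
(36 - (10 - 1*(-38))) + t*I(X, 11) = (36 - (10 - 1*(-38))) + (1/123)*(-11) = (36 - (10 + 38)) - 11/123 = (36 - 1*48) - 11/123 = (36 - 48) - 11/123 = -12 - 11/123 = -1487/123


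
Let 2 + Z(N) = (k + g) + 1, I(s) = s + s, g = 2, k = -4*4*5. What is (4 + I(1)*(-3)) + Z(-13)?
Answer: -81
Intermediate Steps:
k = -80 (k = -16*5 = -80)
I(s) = 2*s
Z(N) = -79 (Z(N) = -2 + ((-80 + 2) + 1) = -2 + (-78 + 1) = -2 - 77 = -79)
(4 + I(1)*(-3)) + Z(-13) = (4 + (2*1)*(-3)) - 79 = (4 + 2*(-3)) - 79 = (4 - 6) - 79 = -2 - 79 = -81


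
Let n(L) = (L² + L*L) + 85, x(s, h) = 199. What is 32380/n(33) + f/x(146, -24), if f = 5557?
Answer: 19019111/450337 ≈ 42.233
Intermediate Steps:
n(L) = 85 + 2*L² (n(L) = (L² + L²) + 85 = 2*L² + 85 = 85 + 2*L²)
32380/n(33) + f/x(146, -24) = 32380/(85 + 2*33²) + 5557/199 = 32380/(85 + 2*1089) + 5557*(1/199) = 32380/(85 + 2178) + 5557/199 = 32380/2263 + 5557/199 = 19019111/450337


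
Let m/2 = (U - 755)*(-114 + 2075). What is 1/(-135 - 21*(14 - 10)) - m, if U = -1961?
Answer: 2332821287/219 ≈ 1.0652e+7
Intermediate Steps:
m = -10652152 (m = 2*((-1961 - 755)*(-114 + 2075)) = 2*(-2716*1961) = 2*(-5326076) = -10652152)
1/(-135 - 21*(14 - 10)) - m = 1/(-135 - 21*(14 - 10)) - 1*(-10652152) = 1/(-135 - 21*4) + 10652152 = 1/(-135 - 84) + 10652152 = 1/(-219) + 10652152 = -1/219 + 10652152 = 2332821287/219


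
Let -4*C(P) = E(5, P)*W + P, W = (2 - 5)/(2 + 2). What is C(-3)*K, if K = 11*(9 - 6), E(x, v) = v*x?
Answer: -1089/16 ≈ -68.063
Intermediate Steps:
W = -¾ (W = -3/4 = -3*¼ = -¾ ≈ -0.75000)
C(P) = 11*P/16 (C(P) = -((P*5)*(-¾) + P)/4 = -((5*P)*(-¾) + P)/4 = -(-15*P/4 + P)/4 = -(-11)*P/16 = 11*P/16)
K = 33 (K = 11*3 = 33)
C(-3)*K = ((11/16)*(-3))*33 = -33/16*33 = -1089/16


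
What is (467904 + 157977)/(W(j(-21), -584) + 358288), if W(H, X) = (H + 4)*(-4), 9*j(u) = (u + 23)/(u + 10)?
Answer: 61962219/35468936 ≈ 1.7469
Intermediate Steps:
j(u) = (23 + u)/(9*(10 + u)) (j(u) = ((u + 23)/(u + 10))/9 = ((23 + u)/(10 + u))/9 = (23 + u)/(9*(10 + u)))
W(H, X) = -16 - 4*H (W(H, X) = (4 + H)*(-4) = -16 - 4*H)
(467904 + 157977)/(W(j(-21), -584) + 358288) = (467904 + 157977)/((-16 - 4*(23 - 21)/(9*(10 - 21))) + 358288) = 625881/((-16 - 4*2/(9*(-11))) + 358288) = 625881/((-16 - 4*(-1)*2/(9*11)) + 358288) = 625881/((-16 - 4*(-2/99)) + 358288) = 625881/((-16 + 8/99) + 358288) = 625881/(-1576/99 + 358288) = 625881/(35468936/99) = 625881*(99/35468936) = 61962219/35468936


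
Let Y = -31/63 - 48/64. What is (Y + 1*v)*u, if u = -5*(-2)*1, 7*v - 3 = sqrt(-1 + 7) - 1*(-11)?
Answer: 955/126 + 10*sqrt(6)/7 ≈ 11.079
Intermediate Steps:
v = 2 + sqrt(6)/7 (v = 3/7 + (sqrt(-1 + 7) - 1*(-11))/7 = 3/7 + (sqrt(6) + 11)/7 = 3/7 + (11 + sqrt(6))/7 = 3/7 + (11/7 + sqrt(6)/7) = 2 + sqrt(6)/7 ≈ 2.3499)
Y = -313/252 (Y = -31*1/63 - 48*1/64 = -31/63 - 3/4 = -313/252 ≈ -1.2421)
u = 10 (u = 10*1 = 10)
(Y + 1*v)*u = (-313/252 + 1*(2 + sqrt(6)/7))*10 = (-313/252 + (2 + sqrt(6)/7))*10 = (191/252 + sqrt(6)/7)*10 = 955/126 + 10*sqrt(6)/7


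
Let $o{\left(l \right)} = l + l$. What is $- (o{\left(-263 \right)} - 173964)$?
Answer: $174490$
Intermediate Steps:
$o{\left(l \right)} = 2 l$
$- (o{\left(-263 \right)} - 173964) = - (2 \left(-263\right) - 173964) = - (-526 - 173964) = \left(-1\right) \left(-174490\right) = 174490$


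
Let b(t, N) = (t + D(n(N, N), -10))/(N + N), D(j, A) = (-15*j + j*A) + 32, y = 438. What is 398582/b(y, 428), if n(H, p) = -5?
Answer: 20069776/35 ≈ 5.7342e+5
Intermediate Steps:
D(j, A) = 32 - 15*j + A*j (D(j, A) = (-15*j + A*j) + 32 = 32 - 15*j + A*j)
b(t, N) = (157 + t)/(2*N) (b(t, N) = (t + (32 - 15*(-5) - 10*(-5)))/(N + N) = (t + (32 + 75 + 50))/((2*N)) = (t + 157)*(1/(2*N)) = (157 + t)*(1/(2*N)) = (157 + t)/(2*N))
398582/b(y, 428) = 398582/(((½)*(157 + 438)/428)) = 398582/(((½)*(1/428)*595)) = 398582/(595/856) = 398582*(856/595) = 20069776/35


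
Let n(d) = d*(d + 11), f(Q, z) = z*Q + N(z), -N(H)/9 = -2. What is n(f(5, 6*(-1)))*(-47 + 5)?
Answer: -504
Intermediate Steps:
N(H) = 18 (N(H) = -9*(-2) = 18)
f(Q, z) = 18 + Q*z (f(Q, z) = z*Q + 18 = Q*z + 18 = 18 + Q*z)
n(d) = d*(11 + d)
n(f(5, 6*(-1)))*(-47 + 5) = ((18 + 5*(6*(-1)))*(11 + (18 + 5*(6*(-1)))))*(-47 + 5) = ((18 + 5*(-6))*(11 + (18 + 5*(-6))))*(-42) = ((18 - 30)*(11 + (18 - 30)))*(-42) = -12*(11 - 12)*(-42) = -12*(-1)*(-42) = 12*(-42) = -504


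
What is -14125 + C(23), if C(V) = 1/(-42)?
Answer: -593251/42 ≈ -14125.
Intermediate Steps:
C(V) = -1/42
-14125 + C(23) = -14125 - 1/42 = -593251/42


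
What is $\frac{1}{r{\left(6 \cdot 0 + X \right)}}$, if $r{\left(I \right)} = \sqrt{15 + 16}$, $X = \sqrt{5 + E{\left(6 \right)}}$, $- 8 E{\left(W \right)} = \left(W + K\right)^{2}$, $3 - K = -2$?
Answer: $\frac{\sqrt{31}}{31} \approx 0.17961$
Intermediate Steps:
$K = 5$ ($K = 3 - -2 = 3 + 2 = 5$)
$E{\left(W \right)} = - \frac{\left(5 + W\right)^{2}}{8}$ ($E{\left(W \right)} = - \frac{\left(W + 5\right)^{2}}{8} = - \frac{\left(5 + W\right)^{2}}{8}$)
$X = \frac{9 i \sqrt{2}}{4}$ ($X = \sqrt{5 - \frac{\left(5 + 6\right)^{2}}{8}} = \sqrt{5 - \frac{11^{2}}{8}} = \sqrt{5 - \frac{121}{8}} = \sqrt{- \frac{81}{8}} = \frac{9 i \sqrt{2}}{4} \approx 3.182 i$)
$r{\left(I \right)} = \sqrt{31}$
$\frac{1}{r{\left(6 \cdot 0 + X \right)}} = \frac{1}{\sqrt{31}} = \frac{\sqrt{31}}{31}$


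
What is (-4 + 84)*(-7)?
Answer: -560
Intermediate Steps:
(-4 + 84)*(-7) = 80*(-7) = -560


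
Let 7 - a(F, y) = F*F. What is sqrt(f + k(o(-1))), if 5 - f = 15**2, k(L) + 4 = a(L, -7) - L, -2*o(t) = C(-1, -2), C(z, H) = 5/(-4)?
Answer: I*sqrt(13953)/8 ≈ 14.765*I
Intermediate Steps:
a(F, y) = 7 - F**2 (a(F, y) = 7 - F*F = 7 - F**2)
C(z, H) = -5/4 (C(z, H) = 5*(-1/4) = -5/4)
o(t) = 5/8 (o(t) = -1/2*(-5/4) = 5/8)
k(L) = 3 - L - L**2 (k(L) = -4 + ((7 - L**2) - L) = -4 + (7 - L - L**2) = 3 - L - L**2)
f = -220 (f = 5 - 1*15**2 = 5 - 1*225 = 5 - 225 = -220)
sqrt(f + k(o(-1))) = sqrt(-220 + (3 - 1*5/8 - (5/8)**2)) = sqrt(-220 + (3 - 5/8 - 1*25/64)) = sqrt(-220 + (3 - 5/8 - 25/64)) = sqrt(-220 + 127/64) = sqrt(-13953/64) = I*sqrt(13953)/8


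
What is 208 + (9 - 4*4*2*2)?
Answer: 153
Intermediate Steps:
208 + (9 - 4*4*2*2) = 208 + (9 - 32*2) = 208 + (9 - 4*16) = 208 + (9 - 64) = 208 - 55 = 153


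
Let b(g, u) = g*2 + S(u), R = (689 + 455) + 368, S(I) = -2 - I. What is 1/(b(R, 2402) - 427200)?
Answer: -1/426580 ≈ -2.3442e-6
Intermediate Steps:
R = 1512 (R = 1144 + 368 = 1512)
b(g, u) = -2 - u + 2*g (b(g, u) = g*2 + (-2 - u) = 2*g + (-2 - u) = -2 - u + 2*g)
1/(b(R, 2402) - 427200) = 1/((-2 - 1*2402 + 2*1512) - 427200) = 1/((-2 - 2402 + 3024) - 427200) = 1/(620 - 427200) = 1/(-426580) = -1/426580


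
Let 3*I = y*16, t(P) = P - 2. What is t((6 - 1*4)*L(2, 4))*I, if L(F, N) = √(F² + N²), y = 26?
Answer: -832/3 + 1664*√5/3 ≈ 962.94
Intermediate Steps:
t(P) = -2 + P
I = 416/3 (I = (26*16)/3 = (⅓)*416 = 416/3 ≈ 138.67)
t((6 - 1*4)*L(2, 4))*I = (-2 + (6 - 1*4)*√(2² + 4²))*(416/3) = (-2 + (6 - 4)*√(4 + 16))*(416/3) = (-2 + 2*√20)*(416/3) = (-2 + 2*(2*√5))*(416/3) = (-2 + 4*√5)*(416/3) = -832/3 + 1664*√5/3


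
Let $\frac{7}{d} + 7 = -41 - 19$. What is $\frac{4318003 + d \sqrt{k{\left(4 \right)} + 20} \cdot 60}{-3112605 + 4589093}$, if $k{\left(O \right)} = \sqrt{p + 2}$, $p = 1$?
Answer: $\frac{4318003}{1476488} - \frac{105 \sqrt{20 + \sqrt{3}}}{24731174} \approx 2.9245$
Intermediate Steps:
$d = - \frac{7}{67}$ ($d = \frac{7}{-7 - 60} = \frac{7}{-67} = 7 \left(- \frac{1}{67}\right) = - \frac{7}{67} \approx -0.10448$)
$k{\left(O \right)} = \sqrt{3}$ ($k{\left(O \right)} = \sqrt{1 + 2} = \sqrt{3}$)
$\frac{4318003 + d \sqrt{k{\left(4 \right)} + 20} \cdot 60}{-3112605 + 4589093} = \frac{4318003 + - \frac{7 \sqrt{\sqrt{3} + 20}}{67} \cdot 60}{-3112605 + 4589093} = \frac{4318003 + - \frac{7 \sqrt{20 + \sqrt{3}}}{67} \cdot 60}{1476488} = \left(4318003 - \frac{420 \sqrt{20 + \sqrt{3}}}{67}\right) \frac{1}{1476488} = \frac{4318003}{1476488} - \frac{105 \sqrt{20 + \sqrt{3}}}{24731174}$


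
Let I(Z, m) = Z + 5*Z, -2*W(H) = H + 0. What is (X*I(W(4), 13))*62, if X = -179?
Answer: 133176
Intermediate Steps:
W(H) = -H/2 (W(H) = -(H + 0)/2 = -H/2)
I(Z, m) = 6*Z
(X*I(W(4), 13))*62 = -1074*(-½*4)*62 = -1074*(-2)*62 = -179*(-12)*62 = 2148*62 = 133176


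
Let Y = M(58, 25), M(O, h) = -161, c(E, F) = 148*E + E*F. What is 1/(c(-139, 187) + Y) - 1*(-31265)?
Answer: 1460888389/46726 ≈ 31265.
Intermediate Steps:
Y = -161
1/(c(-139, 187) + Y) - 1*(-31265) = 1/(-139*(148 + 187) - 161) - 1*(-31265) = 1/(-139*335 - 161) + 31265 = 1/(-46565 - 161) + 31265 = 1/(-46726) + 31265 = -1/46726 + 31265 = 1460888389/46726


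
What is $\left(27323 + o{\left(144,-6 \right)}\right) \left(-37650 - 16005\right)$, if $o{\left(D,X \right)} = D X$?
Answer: $-1419657645$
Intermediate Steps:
$\left(27323 + o{\left(144,-6 \right)}\right) \left(-37650 - 16005\right) = \left(27323 + 144 \left(-6\right)\right) \left(-37650 - 16005\right) = \left(27323 - 864\right) \left(-53655\right) = 26459 \left(-53655\right) = -1419657645$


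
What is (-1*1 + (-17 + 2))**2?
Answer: 256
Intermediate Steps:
(-1*1 + (-17 + 2))**2 = (-1 - 15)**2 = (-16)**2 = 256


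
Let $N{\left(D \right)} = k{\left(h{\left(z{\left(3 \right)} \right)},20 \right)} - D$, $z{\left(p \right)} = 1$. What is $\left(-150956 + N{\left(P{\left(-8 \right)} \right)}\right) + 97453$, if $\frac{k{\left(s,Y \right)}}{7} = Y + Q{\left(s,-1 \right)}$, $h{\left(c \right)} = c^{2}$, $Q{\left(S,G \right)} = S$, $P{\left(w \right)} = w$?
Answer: $-53348$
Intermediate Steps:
$k{\left(s,Y \right)} = 7 Y + 7 s$ ($k{\left(s,Y \right)} = 7 \left(Y + s\right) = 7 Y + 7 s$)
$N{\left(D \right)} = 147 - D$ ($N{\left(D \right)} = \left(7 \cdot 20 + 7 \cdot 1^{2}\right) - D = \left(140 + 7 \cdot 1\right) - D = \left(140 + 7\right) - D = 147 - D$)
$\left(-150956 + N{\left(P{\left(-8 \right)} \right)}\right) + 97453 = \left(-150956 + \left(147 - -8\right)\right) + 97453 = \left(-150956 + \left(147 + 8\right)\right) + 97453 = \left(-150956 + 155\right) + 97453 = -150801 + 97453 = -53348$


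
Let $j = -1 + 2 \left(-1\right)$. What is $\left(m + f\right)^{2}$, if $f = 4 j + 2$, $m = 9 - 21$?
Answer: $484$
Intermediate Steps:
$j = -3$ ($j = -1 - 2 = -3$)
$m = -12$
$f = -10$ ($f = 4 \left(-3\right) + 2 = -12 + 2 = -10$)
$\left(m + f\right)^{2} = \left(-12 - 10\right)^{2} = \left(-22\right)^{2} = 484$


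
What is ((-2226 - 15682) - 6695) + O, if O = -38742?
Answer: -63345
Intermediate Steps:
((-2226 - 15682) - 6695) + O = ((-2226 - 15682) - 6695) - 38742 = (-17908 - 6695) - 38742 = -24603 - 38742 = -63345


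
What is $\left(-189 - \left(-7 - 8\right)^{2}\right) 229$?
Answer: $-94806$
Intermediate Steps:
$\left(-189 - \left(-7 - 8\right)^{2}\right) 229 = \left(-189 - \left(-15\right)^{2}\right) 229 = \left(-189 - 225\right) 229 = \left(-414\right) 229 = -94806$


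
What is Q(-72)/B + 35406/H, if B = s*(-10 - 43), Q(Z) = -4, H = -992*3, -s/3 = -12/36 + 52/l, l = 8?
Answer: -11575829/972656 ≈ -11.901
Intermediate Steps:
s = -37/2 (s = -3*(-12/36 + 52/8) = -3*(-12*1/36 + 52*(⅛)) = -3*(-⅓ + 13/2) = -3*37/6 = -37/2 ≈ -18.500)
H = -2976
B = 1961/2 (B = -37*(-10 - 43)/2 = -37/2*(-53) = 1961/2 ≈ 980.50)
Q(-72)/B + 35406/H = -4/1961/2 + 35406/(-2976) = -4*2/1961 + 35406*(-1/2976) = -8/1961 - 5901/496 = -11575829/972656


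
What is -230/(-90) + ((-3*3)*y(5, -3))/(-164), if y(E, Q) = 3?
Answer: 4015/1476 ≈ 2.7202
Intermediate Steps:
-230/(-90) + ((-3*3)*y(5, -3))/(-164) = -230/(-90) + (-3*3*3)/(-164) = -230*(-1/90) - 9*3*(-1/164) = 23/9 - 27*(-1/164) = 23/9 + 27/164 = 4015/1476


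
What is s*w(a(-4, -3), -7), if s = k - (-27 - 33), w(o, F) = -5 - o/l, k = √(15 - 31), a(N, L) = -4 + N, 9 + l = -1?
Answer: -348 - 116*I/5 ≈ -348.0 - 23.2*I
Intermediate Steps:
l = -10 (l = -9 - 1 = -10)
k = 4*I (k = √(-16) = 4*I ≈ 4.0*I)
w(o, F) = -5 + o/10 (w(o, F) = -5 - o/(-10) = -5 - o*(-1)/10 = -5 - (-1)*o/10 = -5 + o/10)
s = 60 + 4*I (s = 4*I - (-27 - 33) = 4*I - 1*(-60) = 4*I + 60 = 60 + 4*I ≈ 60.0 + 4.0*I)
s*w(a(-4, -3), -7) = (60 + 4*I)*(-5 + (-4 - 4)/10) = (60 + 4*I)*(-5 + (⅒)*(-8)) = (60 + 4*I)*(-5 - ⅘) = (60 + 4*I)*(-29/5) = -348 - 116*I/5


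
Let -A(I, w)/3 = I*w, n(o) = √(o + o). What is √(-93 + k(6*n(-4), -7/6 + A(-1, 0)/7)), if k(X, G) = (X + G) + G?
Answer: √(-858 + 108*I*√2)/3 ≈ 0.86565 + 9.8022*I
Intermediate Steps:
n(o) = √2*√o (n(o) = √(2*o) = √2*√o)
A(I, w) = -3*I*w
k(X, G) = X + 2*G (k(X, G) = (G + X) + G = X + 2*G)
√(-93 + k(6*n(-4), -7/6 + A(-1, 0)/7)) = √(-93 + (6*(√2*√(-4)) + 2*(-7/6 - 3*(-1)*0/7))) = √(-93 + (6*(√2*(2*I)) + 2*(-7*⅙ + 0*(⅐)))) = √(-93 + (6*(2*I*√2) + 2*(-7/6 + 0))) = √(-93 + (12*I*√2 + 2*(-7/6))) = √(-93 + (12*I*√2 - 7/3)) = √(-93 + (-7/3 + 12*I*√2)) = √(-286/3 + 12*I*√2)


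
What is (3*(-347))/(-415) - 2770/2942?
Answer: 956536/610465 ≈ 1.5669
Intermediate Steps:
(3*(-347))/(-415) - 2770/2942 = -1041*(-1/415) - 2770*1/2942 = 1041/415 - 1385/1471 = 956536/610465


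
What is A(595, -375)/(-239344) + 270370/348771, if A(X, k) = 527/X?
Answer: 2264889492899/2921668617840 ≈ 0.77520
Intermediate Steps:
A(595, -375)/(-239344) + 270370/348771 = (527/595)/(-239344) + 270370/348771 = (527*(1/595))*(-1/239344) + 270370*(1/348771) = (31/35)*(-1/239344) + 270370/348771 = -31/8377040 + 270370/348771 = 2264889492899/2921668617840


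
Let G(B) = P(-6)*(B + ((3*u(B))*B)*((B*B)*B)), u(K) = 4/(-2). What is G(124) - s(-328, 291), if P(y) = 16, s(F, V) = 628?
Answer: -22696450740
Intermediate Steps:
u(K) = -2 (u(K) = 4*(-½) = -2)
G(B) = -96*B⁴ + 16*B (G(B) = 16*(B + ((3*(-2))*B)*((B*B)*B)) = 16*(B + (-6*B)*(B²*B)) = 16*(B + (-6*B)*B³) = 16*(B - 6*B⁴) = -96*B⁴ + 16*B)
G(124) - s(-328, 291) = (-96*124⁴ + 16*124) - 1*628 = (-96*236421376 + 1984) - 628 = (-22696452096 + 1984) - 628 = -22696450112 - 628 = -22696450740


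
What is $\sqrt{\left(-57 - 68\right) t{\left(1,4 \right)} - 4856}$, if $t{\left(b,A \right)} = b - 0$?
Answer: $i \sqrt{4981} \approx 70.576 i$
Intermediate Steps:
$t{\left(b,A \right)} = b$ ($t{\left(b,A \right)} = b + 0 = b$)
$\sqrt{\left(-57 - 68\right) t{\left(1,4 \right)} - 4856} = \sqrt{\left(-57 - 68\right) 1 - 4856} = \sqrt{\left(-125\right) 1 - 4856} = \sqrt{-125 - 4856} = \sqrt{-4981} = i \sqrt{4981}$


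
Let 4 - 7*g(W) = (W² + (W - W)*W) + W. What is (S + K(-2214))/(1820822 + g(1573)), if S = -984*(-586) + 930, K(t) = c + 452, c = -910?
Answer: 504959/1283732 ≈ 0.39335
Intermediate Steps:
K(t) = -458 (K(t) = -910 + 452 = -458)
S = 577554 (S = 576624 + 930 = 577554)
g(W) = 4/7 - W/7 - W²/7 (g(W) = 4/7 - ((W² + (W - W)*W) + W)/7 = 4/7 - ((W² + 0*W) + W)/7 = 4/7 - ((W² + 0) + W)/7 = 4/7 - (W² + W)/7 = 4/7 - (W + W²)/7 = 4/7 + (-W/7 - W²/7) = 4/7 - W/7 - W²/7)
(S + K(-2214))/(1820822 + g(1573)) = (577554 - 458)/(1820822 + (4/7 - ⅐*1573 - ⅐*1573²)) = 577096/(1820822 + (4/7 - 1573/7 - ⅐*2474329)) = 577096/(1820822 + (4/7 - 1573/7 - 2474329/7)) = 577096/(1820822 - 2475898/7) = 577096/(10269856/7) = 577096*(7/10269856) = 504959/1283732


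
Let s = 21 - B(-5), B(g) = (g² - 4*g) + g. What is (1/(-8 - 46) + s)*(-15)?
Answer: 5135/18 ≈ 285.28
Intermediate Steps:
B(g) = g² - 3*g
s = -19 (s = 21 - (-5)*(-3 - 5) = 21 - (-5)*(-8) = 21 - 1*40 = 21 - 40 = -19)
(1/(-8 - 46) + s)*(-15) = (1/(-8 - 46) - 19)*(-15) = (1/(-54) - 19)*(-15) = (-1/54 - 19)*(-15) = -1027/54*(-15) = 5135/18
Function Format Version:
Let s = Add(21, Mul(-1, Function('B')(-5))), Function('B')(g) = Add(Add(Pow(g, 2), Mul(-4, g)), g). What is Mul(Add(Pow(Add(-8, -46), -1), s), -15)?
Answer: Rational(5135, 18) ≈ 285.28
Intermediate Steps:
Function('B')(g) = Add(Pow(g, 2), Mul(-3, g))
s = -19 (s = Add(21, Mul(-1, Mul(-5, Add(-3, -5)))) = Add(21, Mul(-1, Mul(-5, -8))) = Add(21, Mul(-1, 40)) = Add(21, -40) = -19)
Mul(Add(Pow(Add(-8, -46), -1), s), -15) = Mul(Add(Pow(Add(-8, -46), -1), -19), -15) = Mul(Add(Pow(-54, -1), -19), -15) = Mul(Add(Rational(-1, 54), -19), -15) = Mul(Rational(-1027, 54), -15) = Rational(5135, 18)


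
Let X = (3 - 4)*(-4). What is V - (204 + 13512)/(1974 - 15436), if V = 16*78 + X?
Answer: 66410/53 ≈ 1253.0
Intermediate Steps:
X = 4 (X = -1*(-4) = 4)
V = 1252 (V = 16*78 + 4 = 1248 + 4 = 1252)
V - (204 + 13512)/(1974 - 15436) = 1252 - (204 + 13512)/(1974 - 15436) = 1252 - 13716/(-13462) = 1252 - 13716*(-1)/13462 = 1252 - 1*(-54/53) = 1252 + 54/53 = 66410/53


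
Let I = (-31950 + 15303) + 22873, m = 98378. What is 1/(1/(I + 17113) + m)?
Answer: 23339/2296044143 ≈ 1.0165e-5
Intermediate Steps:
I = 6226 (I = -16647 + 22873 = 6226)
1/(1/(I + 17113) + m) = 1/(1/(6226 + 17113) + 98378) = 1/(1/23339 + 98378) = 1/(2296044143/23339) = 23339/2296044143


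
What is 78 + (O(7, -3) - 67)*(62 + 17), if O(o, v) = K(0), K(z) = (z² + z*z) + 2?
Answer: -5057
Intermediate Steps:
K(z) = 2 + 2*z² (K(z) = (z² + z²) + 2 = 2*z² + 2 = 2 + 2*z²)
O(o, v) = 2 (O(o, v) = 2 + 2*0² = 2 + 2*0 = 2 + 0 = 2)
78 + (O(7, -3) - 67)*(62 + 17) = 78 + (2 - 67)*(62 + 17) = 78 - 65*79 = 78 - 5135 = -5057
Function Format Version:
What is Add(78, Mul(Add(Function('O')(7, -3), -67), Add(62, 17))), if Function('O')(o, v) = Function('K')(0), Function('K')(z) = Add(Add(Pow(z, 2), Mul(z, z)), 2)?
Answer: -5057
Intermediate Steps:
Function('K')(z) = Add(2, Mul(2, Pow(z, 2))) (Function('K')(z) = Add(Add(Pow(z, 2), Pow(z, 2)), 2) = Add(Mul(2, Pow(z, 2)), 2) = Add(2, Mul(2, Pow(z, 2))))
Function('O')(o, v) = 2 (Function('O')(o, v) = Add(2, Mul(2, Pow(0, 2))) = Add(2, Mul(2, 0)) = Add(2, 0) = 2)
Add(78, Mul(Add(Function('O')(7, -3), -67), Add(62, 17))) = Add(78, Mul(Add(2, -67), Add(62, 17))) = Add(78, Mul(-65, 79)) = Add(78, -5135) = -5057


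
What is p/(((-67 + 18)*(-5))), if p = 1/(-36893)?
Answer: -1/9038785 ≈ -1.1063e-7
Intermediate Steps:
p = -1/36893 ≈ -2.7105e-5
p/(((-67 + 18)*(-5))) = -(-1/(5*(-67 + 18)))/36893 = -1/(36893*((-49*(-5)))) = -1/36893/245 = -1/36893*1/245 = -1/9038785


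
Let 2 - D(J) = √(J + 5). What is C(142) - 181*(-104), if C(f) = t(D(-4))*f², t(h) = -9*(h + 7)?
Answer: -1432984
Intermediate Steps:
D(J) = 2 - √(5 + J) (D(J) = 2 - √(J + 5) = 2 - √(5 + J))
t(h) = -63 - 9*h (t(h) = -9*(7 + h) = -63 - 9*h)
C(f) = -72*f² (C(f) = (-63 - 9*(2 - √(5 - 4)))*f² = (-63 - 9*(2 - √1))*f² = (-63 - 9*(2 - 1*1))*f² = (-63 - 9*(2 - 1))*f² = (-63 - 9*1)*f² = (-63 - 9)*f² = -72*f²)
C(142) - 181*(-104) = -72*142² - 181*(-104) = -72*20164 - 1*(-18824) = -1451808 + 18824 = -1432984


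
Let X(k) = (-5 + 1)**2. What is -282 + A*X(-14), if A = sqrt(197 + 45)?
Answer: -282 + 176*sqrt(2) ≈ -33.098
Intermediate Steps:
X(k) = 16 (X(k) = (-4)**2 = 16)
A = 11*sqrt(2) (A = sqrt(242) = 11*sqrt(2) ≈ 15.556)
-282 + A*X(-14) = -282 + (11*sqrt(2))*16 = -282 + 176*sqrt(2)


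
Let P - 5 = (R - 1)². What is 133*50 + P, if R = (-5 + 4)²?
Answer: 6655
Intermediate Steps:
R = 1 (R = (-1)² = 1)
P = 5 (P = 5 + (1 - 1)² = 5 + 0² = 5 + 0 = 5)
133*50 + P = 133*50 + 5 = 6650 + 5 = 6655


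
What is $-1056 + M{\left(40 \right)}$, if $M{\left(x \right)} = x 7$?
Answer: $-776$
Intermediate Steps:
$M{\left(x \right)} = 7 x$
$-1056 + M{\left(40 \right)} = -1056 + 7 \cdot 40 = -1056 + 280 = -776$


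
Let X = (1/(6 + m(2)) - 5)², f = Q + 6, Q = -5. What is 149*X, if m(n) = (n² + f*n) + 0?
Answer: 518669/144 ≈ 3601.9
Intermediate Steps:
f = 1 (f = -5 + 6 = 1)
m(n) = n + n² (m(n) = (n² + 1*n) + 0 = (n² + n) + 0 = (n + n²) + 0 = n + n²)
X = 3481/144 (X = (1/(6 + 2*(1 + 2)) - 5)² = (1/(6 + 2*3) - 5)² = (1/(6 + 6) - 5)² = (1/12 - 5)² = (-59/12)² = 3481/144 ≈ 24.174)
149*X = 149*(3481/144) = 518669/144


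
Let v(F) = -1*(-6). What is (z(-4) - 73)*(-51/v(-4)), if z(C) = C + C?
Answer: 1377/2 ≈ 688.50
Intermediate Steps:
v(F) = 6
z(C) = 2*C
(z(-4) - 73)*(-51/v(-4)) = (2*(-4) - 73)*(-51/6) = (-8 - 73)*(-51*⅙) = -81*(-17/2) = 1377/2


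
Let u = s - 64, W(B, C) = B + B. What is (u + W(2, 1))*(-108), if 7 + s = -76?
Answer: 15444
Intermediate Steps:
s = -83 (s = -7 - 76 = -83)
W(B, C) = 2*B
u = -147 (u = -83 - 64 = -147)
(u + W(2, 1))*(-108) = (-147 + 2*2)*(-108) = (-147 + 4)*(-108) = -143*(-108) = 15444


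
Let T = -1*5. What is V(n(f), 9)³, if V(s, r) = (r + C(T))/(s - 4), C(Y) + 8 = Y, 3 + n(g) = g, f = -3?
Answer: 8/125 ≈ 0.064000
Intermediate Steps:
n(g) = -3 + g
T = -5
C(Y) = -8 + Y
V(s, r) = (-13 + r)/(-4 + s) (V(s, r) = (r + (-8 - 5))/(s - 4) = (r - 13)/(-4 + s) = (-13 + r)/(-4 + s))
V(n(f), 9)³ = ((-13 + 9)/(-4 + (-3 - 3)))³ = (-4/(-4 - 6))³ = (-4/(-10))³ = (-⅒*(-4))³ = (⅖)³ = 8/125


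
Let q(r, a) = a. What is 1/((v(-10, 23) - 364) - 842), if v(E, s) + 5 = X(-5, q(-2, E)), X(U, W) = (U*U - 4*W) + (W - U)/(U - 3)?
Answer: -8/9163 ≈ -0.00087308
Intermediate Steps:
X(U, W) = U² - 4*W + (W - U)/(-3 + U) (X(U, W) = (U² - 4*W) + (W - U)/(-3 + U) = U² - 4*W + (W - U)/(-3 + U))
v(E, s) = 155/8 - 33*E/8 (v(E, s) = -5 + ((-5)³ - 1*(-5) - 3*(-5)² + 13*E - 4*(-5)*E)/(-3 - 5) = -5 + (-125 + 5 - 3*25 + 13*E + 20*E)/(-8) = -5 - (-125 + 5 - 75 + 13*E + 20*E)/8 = -5 - (-195 + 33*E)/8 = -5 + (195/8 - 33*E/8) = 155/8 - 33*E/8)
1/((v(-10, 23) - 364) - 842) = 1/(((155/8 - 33/8*(-10)) - 364) - 842) = 1/(((155/8 + 165/4) - 364) - 842) = 1/((485/8 - 364) - 842) = 1/(-2427/8 - 842) = 1/(-9163/8) = -8/9163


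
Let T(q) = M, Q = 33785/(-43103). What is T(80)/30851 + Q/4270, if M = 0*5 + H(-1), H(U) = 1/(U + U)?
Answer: -113432594/567812068831 ≈ -0.00019977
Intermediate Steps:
H(U) = 1/(2*U)
M = -1/2 (M = 0*5 + (1/2)/(-1) = 0 + (1/2)*(-1) = 0 - 1/2 = -1/2 ≈ -0.50000)
Q = -33785/43103 (Q = 33785*(-1/43103) = -33785/43103 ≈ -0.78382)
T(q) = -1/2
T(80)/30851 + Q/4270 = -1/2/30851 - 33785/43103/4270 = -1/2*1/30851 - 33785/43103*1/4270 = -1/61702 - 6757/36809962 = -113432594/567812068831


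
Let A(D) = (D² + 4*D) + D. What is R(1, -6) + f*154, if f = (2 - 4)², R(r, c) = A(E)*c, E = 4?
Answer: 400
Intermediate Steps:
A(D) = D² + 5*D
R(r, c) = 36*c (R(r, c) = (4*(5 + 4))*c = (4*9)*c = 36*c)
f = 4 (f = (-2)² = 4)
R(1, -6) + f*154 = 36*(-6) + 4*154 = -216 + 616 = 400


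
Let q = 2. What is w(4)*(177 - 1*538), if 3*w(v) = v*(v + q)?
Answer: -2888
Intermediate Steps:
w(v) = v*(2 + v)/3 (w(v) = (v*(v + 2))/3 = (v*(2 + v))/3 = v*(2 + v)/3)
w(4)*(177 - 1*538) = ((⅓)*4*(2 + 4))*(177 - 1*538) = ((⅓)*4*6)*(177 - 538) = 8*(-361) = -2888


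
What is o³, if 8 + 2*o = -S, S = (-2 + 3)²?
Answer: -729/8 ≈ -91.125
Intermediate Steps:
S = 1 (S = 1² = 1)
o = -9/2 (o = -4 + (-1*1)/2 = -4 + (½)*(-1) = -4 - ½ = -9/2 ≈ -4.5000)
o³ = (-9/2)³ = -729/8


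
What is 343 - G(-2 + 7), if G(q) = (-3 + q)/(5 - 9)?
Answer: 687/2 ≈ 343.50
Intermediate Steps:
G(q) = ¾ - q/4 (G(q) = (-3 + q)/(-4) = (-3 + q)*(-¼) = ¾ - q/4)
343 - G(-2 + 7) = 343 - (¾ - (-2 + 7)/4) = 343 - (¾ - ¼*5) = 343 - (¾ - 5/4) = 343 - 1*(-½) = 343 + ½ = 687/2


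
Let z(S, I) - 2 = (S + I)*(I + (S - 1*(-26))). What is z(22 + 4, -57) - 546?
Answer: -389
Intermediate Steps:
z(S, I) = 2 + (I + S)*(26 + I + S) (z(S, I) = 2 + (S + I)*(I + (S - 1*(-26))) = 2 + (I + S)*(I + (S + 26)) = 2 + (I + S)*(I + (26 + S)) = 2 + (I + S)*(26 + I + S))
z(22 + 4, -57) - 546 = (2 + (-57)**2 + (22 + 4)**2 + 26*(-57) + 26*(22 + 4) + 2*(-57)*(22 + 4)) - 546 = (2 + 3249 + 26**2 - 1482 + 26*26 + 2*(-57)*26) - 546 = (2 + 3249 + 676 - 1482 + 676 - 2964) - 546 = 157 - 546 = -389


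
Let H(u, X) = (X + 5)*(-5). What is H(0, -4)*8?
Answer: -40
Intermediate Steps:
H(u, X) = -25 - 5*X (H(u, X) = (5 + X)*(-5) = -25 - 5*X)
H(0, -4)*8 = (-25 - 5*(-4))*8 = (-25 + 20)*8 = -5*8 = -40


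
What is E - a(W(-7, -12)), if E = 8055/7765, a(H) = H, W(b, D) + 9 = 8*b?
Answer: 102556/1553 ≈ 66.037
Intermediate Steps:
W(b, D) = -9 + 8*b
E = 1611/1553 (E = 8055*(1/7765) = 1611/1553 ≈ 1.0373)
E - a(W(-7, -12)) = 1611/1553 - (-9 + 8*(-7)) = 1611/1553 - (-9 - 56) = 1611/1553 - 1*(-65) = 1611/1553 + 65 = 102556/1553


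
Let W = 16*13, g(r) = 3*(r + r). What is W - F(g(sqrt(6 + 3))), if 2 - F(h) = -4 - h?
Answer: 184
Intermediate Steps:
g(r) = 6*r (g(r) = 3*(2*r) = 6*r)
F(h) = 6 + h (F(h) = 2 - (-4 - h) = 2 + (4 + h) = 6 + h)
W = 208
W - F(g(sqrt(6 + 3))) = 208 - (6 + 6*sqrt(6 + 3)) = 208 - (6 + 6*sqrt(9)) = 208 - (6 + 6*3) = 208 - (6 + 18) = 208 - 1*24 = 208 - 24 = 184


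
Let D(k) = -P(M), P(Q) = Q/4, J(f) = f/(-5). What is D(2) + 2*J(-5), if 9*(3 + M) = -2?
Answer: 101/36 ≈ 2.8056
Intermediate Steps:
M = -29/9 (M = -3 + (1/9)*(-2) = -3 - 2/9 = -29/9 ≈ -3.2222)
J(f) = -f/5 (J(f) = f*(-1/5) = -f/5)
P(Q) = Q/4 (P(Q) = Q*(1/4) = Q/4)
D(k) = 29/36 (D(k) = -(-29)/(4*9) = -1*(-29/36) = 29/36)
D(2) + 2*J(-5) = 29/36 + 2*(-1/5*(-5)) = 29/36 + 2*1 = 29/36 + 2 = 101/36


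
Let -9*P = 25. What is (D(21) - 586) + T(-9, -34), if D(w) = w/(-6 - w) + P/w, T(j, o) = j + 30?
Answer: -106957/189 ≈ -565.91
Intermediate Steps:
P = -25/9 (P = -⅑*25 = -25/9 ≈ -2.7778)
T(j, o) = 30 + j
D(w) = -25/(9*w) + w/(-6 - w) (D(w) = w/(-6 - w) - 25/(9*w) = -25/(9*w) + w/(-6 - w))
(D(21) - 586) + T(-9, -34) = ((⅑)*(-150 - 25*21 - 9*21²)/(21*(6 + 21)) - 586) + (30 - 9) = ((⅑)*(1/21)*(-150 - 525 - 9*441)/27 - 586) + 21 = ((⅑)*(1/21)*(1/27)*(-150 - 525 - 3969) - 586) + 21 = ((⅑)*(1/21)*(1/27)*(-4644) - 586) + 21 = (-172/189 - 586) + 21 = -110926/189 + 21 = -106957/189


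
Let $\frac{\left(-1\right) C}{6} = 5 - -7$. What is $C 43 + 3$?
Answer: $-3093$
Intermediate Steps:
$C = -72$ ($C = - 6 \left(5 - -7\right) = - 6 \left(5 + 7\right) = \left(-6\right) 12 = -72$)
$C 43 + 3 = \left(-72\right) 43 + 3 = -3096 + 3 = -3093$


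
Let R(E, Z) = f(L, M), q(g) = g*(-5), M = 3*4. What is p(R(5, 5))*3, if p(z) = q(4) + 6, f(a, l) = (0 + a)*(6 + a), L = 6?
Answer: -42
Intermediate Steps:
M = 12
f(a, l) = a*(6 + a)
q(g) = -5*g
R(E, Z) = 72 (R(E, Z) = 6*(6 + 6) = 6*12 = 72)
p(z) = -14 (p(z) = -5*4 + 6 = -20 + 6 = -14)
p(R(5, 5))*3 = -14*3 = -42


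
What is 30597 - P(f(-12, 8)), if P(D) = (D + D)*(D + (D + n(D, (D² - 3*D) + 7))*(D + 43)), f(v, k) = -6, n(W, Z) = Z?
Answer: 54945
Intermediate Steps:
P(D) = 2*D*(D + (43 + D)*(7 + D² - 2*D)) (P(D) = (D + D)*(D + (D + ((D² - 3*D) + 7))*(D + 43)) = (2*D)*(D + (D + (7 + D² - 3*D))*(43 + D)) = (2*D)*(D + (7 + D² - 2*D)*(43 + D)) = (2*D)*(D + (43 + D)*(7 + D² - 2*D)) = 2*D*(D + (43 + D)*(7 + D² - 2*D)))
30597 - P(f(-12, 8)) = 30597 - 2*(-6)*(301 + (-6)³ - 78*(-6) + 41*(-6)²) = 30597 - 2*(-6)*(301 - 216 + 468 + 41*36) = 30597 - 2*(-6)*(301 - 216 + 468 + 1476) = 30597 - 2*(-6)*2029 = 30597 - 1*(-24348) = 30597 + 24348 = 54945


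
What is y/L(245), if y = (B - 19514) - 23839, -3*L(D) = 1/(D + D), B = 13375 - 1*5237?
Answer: 51766050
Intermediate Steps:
B = 8138 (B = 13375 - 5237 = 8138)
L(D) = -1/(6*D) (L(D) = -1/(3*(D + D)) = -1/(2*D)/3 = -1/(6*D))
y = -35215 (y = (8138 - 19514) - 23839 = -11376 - 23839 = -35215)
y/L(245) = -35215/((-1/6/245)) = -35215/((-1/6*1/245)) = -35215/(-1/1470) = -35215*(-1470) = 51766050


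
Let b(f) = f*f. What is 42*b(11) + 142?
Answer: 5224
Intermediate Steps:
b(f) = f²
42*b(11) + 142 = 42*11² + 142 = 42*121 + 142 = 5082 + 142 = 5224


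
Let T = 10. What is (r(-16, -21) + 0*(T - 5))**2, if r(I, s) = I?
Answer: 256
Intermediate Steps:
(r(-16, -21) + 0*(T - 5))**2 = (-16 + 0*(10 - 5))**2 = (-16 + 0*5)**2 = (-16 + 0)**2 = (-16)**2 = 256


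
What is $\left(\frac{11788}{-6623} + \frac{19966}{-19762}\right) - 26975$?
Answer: $- \frac{1765476849062}{65441863} \approx -26978.0$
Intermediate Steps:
$\left(\frac{11788}{-6623} + \frac{19966}{-19762}\right) - 26975 = \left(11788 \left(- \frac{1}{6623}\right) + 19966 \left(- \frac{1}{19762}\right)\right) - 26975 = \left(- \frac{11788}{6623} - \frac{9983}{9881}\right) - 26975 = - \frac{182594637}{65441863} - 26975 = - \frac{1765476849062}{65441863}$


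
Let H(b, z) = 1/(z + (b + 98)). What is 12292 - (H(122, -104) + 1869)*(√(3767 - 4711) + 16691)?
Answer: -3617266383/116 - 216805*I*√59/29 ≈ -3.1183e+7 - 57425.0*I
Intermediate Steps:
H(b, z) = 1/(98 + b + z) (H(b, z) = 1/(z + (98 + b)) = 1/(98 + b + z))
12292 - (H(122, -104) + 1869)*(√(3767 - 4711) + 16691) = 12292 - (1/(98 + 122 - 104) + 1869)*(√(3767 - 4711) + 16691) = 12292 - (1/116 + 1869)*(√(-944) + 16691) = 12292 - (1/116 + 1869)*(4*I*√59 + 16691) = 12292 - 216805*(16691 + 4*I*√59)/116 = 12292 - (3618692255/116 + 216805*I*√59/29) = 12292 + (-3618692255/116 - 216805*I*√59/29) = -3617266383/116 - 216805*I*√59/29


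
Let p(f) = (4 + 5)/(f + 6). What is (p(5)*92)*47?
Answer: 38916/11 ≈ 3537.8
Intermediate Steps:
p(f) = 9/(6 + f)
(p(5)*92)*47 = ((9/(6 + 5))*92)*47 = ((9/11)*92)*47 = (828/11)*47 = 38916/11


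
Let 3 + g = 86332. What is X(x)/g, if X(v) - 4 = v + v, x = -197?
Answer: -390/86329 ≈ -0.0045176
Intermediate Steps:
g = 86329 (g = -3 + 86332 = 86329)
X(v) = 4 + 2*v (X(v) = 4 + (v + v) = 4 + 2*v)
X(x)/g = (4 + 2*(-197))/86329 = (4 - 394)*(1/86329) = -390*1/86329 = -390/86329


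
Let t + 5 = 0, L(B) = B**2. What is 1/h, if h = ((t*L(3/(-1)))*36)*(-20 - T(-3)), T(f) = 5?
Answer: 1/40500 ≈ 2.4691e-5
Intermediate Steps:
t = -5 (t = -5 + 0 = -5)
h = 40500 (h = (-5*(3/(-1))**2*36)*(-20 - 1*5) = (-5*(3*(-1))**2*36)*(-20 - 5) = (-5*(-3)**2*36)*(-25) = (-5*9*36)*(-25) = -45*36*(-25) = -1620*(-25) = 40500)
1/h = 1/40500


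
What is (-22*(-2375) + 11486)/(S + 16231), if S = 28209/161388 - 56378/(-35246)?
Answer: 60424717728288/15389431528261 ≈ 3.9264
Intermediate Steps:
S = 1682164513/948046908 (S = 28209*(1/161388) - 56378*(-1/35246) = 9403/53796 + 28189/17623 = 1682164513/948046908 ≈ 1.7743)
(-22*(-2375) + 11486)/(S + 16231) = (-22*(-2375) + 11486)/(1682164513/948046908 + 16231) = (52250 + 11486)/(15389431528261/948046908) = 63736*(948046908/15389431528261) = 60424717728288/15389431528261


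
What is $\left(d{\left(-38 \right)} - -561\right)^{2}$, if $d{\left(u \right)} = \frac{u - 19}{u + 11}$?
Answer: $\frac{25684624}{81} \approx 3.1709 \cdot 10^{5}$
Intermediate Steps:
$d{\left(u \right)} = \frac{-19 + u}{11 + u}$
$\left(d{\left(-38 \right)} - -561\right)^{2} = \left(\frac{-19 - 38}{11 - 38} - -561\right)^{2} = \left(\frac{1}{-27} \left(-57\right) + \left(-47 + 608\right)\right)^{2} = \left(\left(- \frac{1}{27}\right) \left(-57\right) + 561\right)^{2} = \left(\frac{19}{9} + 561\right)^{2} = \left(\frac{5068}{9}\right)^{2} = \frac{25684624}{81}$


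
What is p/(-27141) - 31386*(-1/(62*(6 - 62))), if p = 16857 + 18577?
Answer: -487437137/47116776 ≈ -10.345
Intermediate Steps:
p = 35434
p/(-27141) - 31386*(-1/(62*(6 - 62))) = 35434/(-27141) - 31386*(-1/(62*(6 - 62))) = 35434*(-1/27141) - 31386/((-56*(-62))) = -35434/27141 - 31386/3472 = -35434/27141 - 31386*1/3472 = -35434/27141 - 15693/1736 = -487437137/47116776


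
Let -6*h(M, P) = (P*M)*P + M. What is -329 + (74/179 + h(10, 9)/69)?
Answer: -12248509/37053 ≈ -330.57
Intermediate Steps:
h(M, P) = -M/6 - M*P**2/6 (h(M, P) = -((P*M)*P + M)/6 = -((M*P)*P + M)/6 = -(M*P**2 + M)/6 = -(M + M*P**2)/6 = -M/6 - M*P**2/6)
-329 + (74/179 + h(10, 9)/69) = -329 + (74/179 - 1/6*10*(1 + 9**2)/69) = -329 + (74*(1/179) - 1/6*10*(1 + 81)*(1/69)) = -329 + (74/179 - 1/6*10*82*(1/69)) = -329 + (74/179 - 410/3*1/69) = -329 + (74/179 - 410/207) = -329 - 58072/37053 = -12248509/37053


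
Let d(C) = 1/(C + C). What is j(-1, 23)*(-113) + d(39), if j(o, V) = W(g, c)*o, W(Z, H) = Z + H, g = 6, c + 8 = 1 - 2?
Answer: -26441/78 ≈ -338.99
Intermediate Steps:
c = -9 (c = -8 + (1 - 2) = -8 - 1 = -9)
W(Z, H) = H + Z
d(C) = 1/(2*C)
j(o, V) = -3*o (j(o, V) = (-9 + 6)*o = -3*o)
j(-1, 23)*(-113) + d(39) = -3*(-1)*(-113) + (½)/39 = 3*(-113) + (½)*(1/39) = -339 + 1/78 = -26441/78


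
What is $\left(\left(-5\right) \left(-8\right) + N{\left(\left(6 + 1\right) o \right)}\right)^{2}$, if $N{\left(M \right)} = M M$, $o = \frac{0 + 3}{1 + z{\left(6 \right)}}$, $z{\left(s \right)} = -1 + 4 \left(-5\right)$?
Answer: $\frac{270306481}{160000} \approx 1689.4$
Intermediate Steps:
$z{\left(s \right)} = -21$ ($z{\left(s \right)} = -1 - 20 = -21$)
$o = - \frac{3}{20}$ ($o = \frac{0 + 3}{1 - 21} = \frac{3}{-20} = 3 \left(- \frac{1}{20}\right) = - \frac{3}{20} \approx -0.15$)
$N{\left(M \right)} = M^{2}$
$\left(\left(-5\right) \left(-8\right) + N{\left(\left(6 + 1\right) o \right)}\right)^{2} = \left(\left(-5\right) \left(-8\right) + \left(\left(6 + 1\right) \left(- \frac{3}{20}\right)\right)^{2}\right)^{2} = \left(40 + \left(7 \left(- \frac{3}{20}\right)\right)^{2}\right)^{2} = \left(40 + \left(- \frac{21}{20}\right)^{2}\right)^{2} = \left(40 + \frac{441}{400}\right)^{2} = \left(\frac{16441}{400}\right)^{2} = \frac{270306481}{160000}$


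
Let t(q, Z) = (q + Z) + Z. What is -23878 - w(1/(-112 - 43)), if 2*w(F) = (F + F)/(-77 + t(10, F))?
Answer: -248020787/10387 ≈ -23878.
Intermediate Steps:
t(q, Z) = q + 2*Z (t(q, Z) = (Z + q) + Z = q + 2*Z)
w(F) = F/(-67 + 2*F) (w(F) = ((F + F)/(-77 + (10 + 2*F)))/2 = ((2*F)/(-67 + 2*F))/2 = (2*F/(-67 + 2*F))/2 = F/(-67 + 2*F))
-23878 - w(1/(-112 - 43)) = -23878 - 1/((-112 - 43)*(-67 + 2/(-112 - 43))) = -23878 - 1/((-155)*(-67 + 2/(-155))) = -23878 - (-1)/(155*(-67 + 2*(-1/155))) = -23878 - (-1)/(155*(-67 - 2/155)) = -23878 - (-1)/(155*(-10387/155)) = -23878 - (-1)*(-155)/(155*10387) = -23878 - 1*1/10387 = -23878 - 1/10387 = -248020787/10387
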